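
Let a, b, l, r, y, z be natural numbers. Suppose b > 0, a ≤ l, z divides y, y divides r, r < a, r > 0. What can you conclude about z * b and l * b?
z * b < l * b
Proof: Since z divides y and y divides r, z divides r. r > 0, so z ≤ r. Because r < a, z < a. a ≤ l, so z < l. Since b > 0, by multiplying by a positive, z * b < l * b.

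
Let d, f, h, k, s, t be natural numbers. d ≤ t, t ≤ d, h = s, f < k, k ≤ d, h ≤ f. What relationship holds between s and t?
s < t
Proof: h = s and h ≤ f, therefore s ≤ f. d ≤ t and t ≤ d, thus d = t. Since f < k and k ≤ d, f < d. Since d = t, f < t. s ≤ f, so s < t.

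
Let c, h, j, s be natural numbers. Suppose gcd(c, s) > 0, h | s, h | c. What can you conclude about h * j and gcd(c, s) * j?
h * j ≤ gcd(c, s) * j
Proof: Because h | c and h | s, h | gcd(c, s). gcd(c, s) > 0, so h ≤ gcd(c, s). Then h * j ≤ gcd(c, s) * j.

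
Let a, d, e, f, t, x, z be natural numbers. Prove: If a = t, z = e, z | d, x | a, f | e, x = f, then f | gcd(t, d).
From x = f and x | a, f | a. a = t, so f | t. Since z = e and z | d, e | d. Since f | e, f | d. f | t, so f | gcd(t, d).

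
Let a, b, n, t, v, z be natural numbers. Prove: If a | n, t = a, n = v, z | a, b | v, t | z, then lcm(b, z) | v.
Because t = a and t | z, a | z. Since z | a, a = z. n = v and a | n, therefore a | v. Since a = z, z | v. b | v, so lcm(b, z) | v.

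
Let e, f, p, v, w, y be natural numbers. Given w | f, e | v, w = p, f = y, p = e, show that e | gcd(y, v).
Because w = p and w | f, p | f. f = y, so p | y. From p = e, e | y. Since e | v, e | gcd(y, v).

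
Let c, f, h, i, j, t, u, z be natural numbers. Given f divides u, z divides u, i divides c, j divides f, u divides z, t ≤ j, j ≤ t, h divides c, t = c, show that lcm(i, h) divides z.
From u divides z and z divides u, u = z. i divides c and h divides c, hence lcm(i, h) divides c. Because j ≤ t and t ≤ j, j = t. t = c, so j = c. j divides f and f divides u, therefore j divides u. j = c, so c divides u. Since lcm(i, h) divides c, lcm(i, h) divides u. u = z, so lcm(i, h) divides z.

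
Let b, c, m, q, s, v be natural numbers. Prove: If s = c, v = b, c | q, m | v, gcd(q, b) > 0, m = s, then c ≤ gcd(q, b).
Since m = s and m | v, s | v. v = b, so s | b. Because s = c, c | b. Because c | q, c | gcd(q, b). gcd(q, b) > 0, so c ≤ gcd(q, b).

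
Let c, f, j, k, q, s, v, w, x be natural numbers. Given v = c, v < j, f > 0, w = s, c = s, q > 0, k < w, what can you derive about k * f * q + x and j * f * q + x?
k * f * q + x < j * f * q + x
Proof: w = s and k < w, hence k < s. Because v = c and c = s, v = s. v < j, so s < j. k < s, so k < j. Since f > 0, by multiplying by a positive, k * f < j * f. Combining with q > 0, by multiplying by a positive, k * f * q < j * f * q. Then k * f * q + x < j * f * q + x.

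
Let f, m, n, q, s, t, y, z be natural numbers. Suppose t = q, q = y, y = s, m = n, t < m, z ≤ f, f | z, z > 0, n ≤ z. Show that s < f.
t = q and q = y, so t = y. From y = s, t = s. m = n and t < m, therefore t < n. f | z and z > 0, thus f ≤ z. z ≤ f, so z = f. n ≤ z, so n ≤ f. Since t < n, t < f. Since t = s, s < f.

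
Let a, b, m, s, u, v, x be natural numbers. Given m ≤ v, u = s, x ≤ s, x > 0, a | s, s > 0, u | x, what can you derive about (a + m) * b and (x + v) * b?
(a + m) * b ≤ (x + v) * b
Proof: From u = s and u | x, s | x. Since x > 0, s ≤ x. x ≤ s, so s = x. a | s and s > 0, hence a ≤ s. s = x, so a ≤ x. Since m ≤ v, a + m ≤ x + v. Then (a + m) * b ≤ (x + v) * b.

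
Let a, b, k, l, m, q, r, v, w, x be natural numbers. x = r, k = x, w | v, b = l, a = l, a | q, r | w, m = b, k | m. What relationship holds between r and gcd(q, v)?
r | gcd(q, v)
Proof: k = x and k | m, therefore x | m. m = b, so x | b. Since x = r, r | b. Since b = l, r | l. a = l and a | q, so l | q. Since r | l, r | q. r | w and w | v, hence r | v. r | q, so r | gcd(q, v).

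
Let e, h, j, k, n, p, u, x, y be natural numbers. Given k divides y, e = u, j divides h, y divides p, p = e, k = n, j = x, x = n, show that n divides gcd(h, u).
j = x and x = n, thus j = n. Since j divides h, n divides h. k = n and k divides y, so n divides y. Since y divides p, n divides p. Since p = e, n divides e. e = u, so n divides u. n divides h, so n divides gcd(h, u).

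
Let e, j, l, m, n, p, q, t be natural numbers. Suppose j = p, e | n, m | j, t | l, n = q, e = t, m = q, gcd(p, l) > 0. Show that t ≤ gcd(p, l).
From n = q and e | n, e | q. Since m = q and m | j, q | j. Since j = p, q | p. e | q, so e | p. Since e = t, t | p. t | l, so t | gcd(p, l). gcd(p, l) > 0, so t ≤ gcd(p, l).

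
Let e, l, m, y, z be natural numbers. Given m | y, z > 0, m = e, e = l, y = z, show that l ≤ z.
m = e and e = l, thus m = l. y = z and m | y, therefore m | z. z > 0, so m ≤ z. m = l, so l ≤ z.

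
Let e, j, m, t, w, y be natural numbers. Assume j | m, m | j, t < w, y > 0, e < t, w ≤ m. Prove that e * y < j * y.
Because m | j and j | m, m = j. e < t and t < w, hence e < w. w ≤ m, so e < m. Since m = j, e < j. From y > 0, e * y < j * y.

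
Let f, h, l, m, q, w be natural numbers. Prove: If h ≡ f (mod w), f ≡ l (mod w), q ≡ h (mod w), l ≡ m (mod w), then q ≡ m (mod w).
Because q ≡ h (mod w) and h ≡ f (mod w), q ≡ f (mod w). Since f ≡ l (mod w), q ≡ l (mod w). l ≡ m (mod w), so q ≡ m (mod w).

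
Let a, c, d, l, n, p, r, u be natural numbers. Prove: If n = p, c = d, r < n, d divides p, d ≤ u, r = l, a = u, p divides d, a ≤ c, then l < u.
Since a = u and a ≤ c, u ≤ c. From c = d, u ≤ d. Since d ≤ u, d = u. p divides d and d divides p, hence p = d. Since n = p, n = d. r = l and r < n, so l < n. n = d, so l < d. d = u, so l < u.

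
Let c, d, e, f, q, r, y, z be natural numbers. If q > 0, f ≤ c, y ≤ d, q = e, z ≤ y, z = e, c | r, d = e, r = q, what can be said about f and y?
f ≤ y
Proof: z = e and z ≤ y, thus e ≤ y. Since d = e and y ≤ d, y ≤ e. Since e ≤ y, e = y. From q = e, q = y. Since r = q and c | r, c | q. q > 0, so c ≤ q. Since q = y, c ≤ y. f ≤ c, so f ≤ y.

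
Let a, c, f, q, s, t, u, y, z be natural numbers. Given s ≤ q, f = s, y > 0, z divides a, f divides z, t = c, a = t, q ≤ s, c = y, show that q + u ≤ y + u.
s ≤ q and q ≤ s, so s = q. a = t and t = c, hence a = c. Since z divides a, z divides c. c = y, so z divides y. f divides z, so f divides y. f = s, so s divides y. Since y > 0, s ≤ y. Since s = q, q ≤ y. Then q + u ≤ y + u.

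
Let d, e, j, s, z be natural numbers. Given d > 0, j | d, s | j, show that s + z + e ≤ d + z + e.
s | j and j | d, therefore s | d. Since d > 0, s ≤ d. Then s + z ≤ d + z. Then s + z + e ≤ d + z + e.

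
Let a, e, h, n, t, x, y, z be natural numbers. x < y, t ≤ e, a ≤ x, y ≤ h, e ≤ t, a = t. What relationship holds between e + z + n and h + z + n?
e + z + n < h + z + n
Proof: Since t ≤ e and e ≤ t, t = e. a = t, so a = e. a ≤ x and x < y, thus a < y. y ≤ h, so a < h. a = e, so e < h. Then e + z < h + z. Then e + z + n < h + z + n.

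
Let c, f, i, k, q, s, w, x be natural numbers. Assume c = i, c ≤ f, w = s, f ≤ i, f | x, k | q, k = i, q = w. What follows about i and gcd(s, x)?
i | gcd(s, x)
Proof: From q = w and w = s, q = s. k = i and k | q, therefore i | q. q = s, so i | s. c = i and c ≤ f, hence i ≤ f. From f ≤ i, f = i. f | x, so i | x. i | s, so i | gcd(s, x).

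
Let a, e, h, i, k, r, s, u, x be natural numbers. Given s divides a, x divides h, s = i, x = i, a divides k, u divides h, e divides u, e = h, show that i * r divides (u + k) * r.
Since e = h and e divides u, h divides u. u divides h, so h = u. Since x divides h, x divides u. x = i, so i divides u. Because s divides a and a divides k, s divides k. From s = i, i divides k. i divides u, so i divides u + k. Then i * r divides (u + k) * r.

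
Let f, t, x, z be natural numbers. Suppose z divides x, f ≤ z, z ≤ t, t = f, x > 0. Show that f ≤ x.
From t = f and z ≤ t, z ≤ f. f ≤ z, so z = f. z divides x and x > 0, thus z ≤ x. Since z = f, f ≤ x.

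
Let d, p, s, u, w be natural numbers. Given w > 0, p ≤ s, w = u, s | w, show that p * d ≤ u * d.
s | w and w > 0, hence s ≤ w. From p ≤ s, p ≤ w. Since w = u, p ≤ u. Then p * d ≤ u * d.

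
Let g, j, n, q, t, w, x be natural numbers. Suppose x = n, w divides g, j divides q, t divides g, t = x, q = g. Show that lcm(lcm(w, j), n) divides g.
q = g and j divides q, so j divides g. w divides g, so lcm(w, j) divides g. t = x and t divides g, so x divides g. x = n, so n divides g. lcm(w, j) divides g, so lcm(lcm(w, j), n) divides g.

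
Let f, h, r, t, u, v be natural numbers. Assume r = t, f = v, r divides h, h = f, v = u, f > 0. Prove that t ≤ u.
Since f = v and v = u, f = u. From h = f and r divides h, r divides f. Since r = t, t divides f. f > 0, so t ≤ f. Since f = u, t ≤ u.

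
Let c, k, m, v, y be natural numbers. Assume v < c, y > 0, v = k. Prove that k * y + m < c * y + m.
Since v = k and v < c, k < c. Since y > 0, k * y < c * y. Then k * y + m < c * y + m.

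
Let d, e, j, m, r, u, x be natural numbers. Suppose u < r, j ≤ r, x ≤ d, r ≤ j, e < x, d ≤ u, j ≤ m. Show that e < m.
Because x ≤ d and d ≤ u, x ≤ u. Because r ≤ j and j ≤ r, r = j. u < r, so u < j. Since x ≤ u, x < j. e < x, so e < j. From j ≤ m, e < m.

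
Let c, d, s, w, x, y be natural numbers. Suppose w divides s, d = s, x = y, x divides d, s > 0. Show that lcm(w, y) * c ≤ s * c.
x = y and x divides d, so y divides d. Since d = s, y divides s. w divides s, so lcm(w, y) divides s. Since s > 0, lcm(w, y) ≤ s. By multiplying by a non-negative, lcm(w, y) * c ≤ s * c.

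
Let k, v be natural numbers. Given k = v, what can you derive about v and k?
v = k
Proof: k = v. By symmetry, v = k.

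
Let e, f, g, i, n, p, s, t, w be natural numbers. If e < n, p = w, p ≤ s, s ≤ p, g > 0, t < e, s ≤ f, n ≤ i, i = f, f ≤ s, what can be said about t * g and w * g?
t * g < w * g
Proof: s ≤ p and p ≤ s, so s = p. p = w, so s = w. Since f ≤ s and s ≤ f, f = s. i = f, so i = s. Because e < n and n ≤ i, e < i. From i = s, e < s. Because s = w, e < w. t < e, so t < w. Because g > 0, t * g < w * g.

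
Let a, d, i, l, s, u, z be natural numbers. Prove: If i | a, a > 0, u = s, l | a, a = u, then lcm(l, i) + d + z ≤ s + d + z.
From a = u and u = s, a = s. l | a and i | a, hence lcm(l, i) | a. a > 0, so lcm(l, i) ≤ a. Since a = s, lcm(l, i) ≤ s. Then lcm(l, i) + d ≤ s + d. Then lcm(l, i) + d + z ≤ s + d + z.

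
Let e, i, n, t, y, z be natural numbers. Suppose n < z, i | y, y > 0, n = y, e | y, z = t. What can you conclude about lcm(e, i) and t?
lcm(e, i) < t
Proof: Because e | y and i | y, lcm(e, i) | y. Since y > 0, lcm(e, i) ≤ y. From z = t and n < z, n < t. From n = y, y < t. Since lcm(e, i) ≤ y, lcm(e, i) < t.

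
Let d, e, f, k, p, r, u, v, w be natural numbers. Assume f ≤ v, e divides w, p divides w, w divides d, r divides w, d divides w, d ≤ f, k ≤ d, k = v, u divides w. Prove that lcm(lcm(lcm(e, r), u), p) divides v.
From w divides d and d divides w, w = d. d ≤ f and f ≤ v, hence d ≤ v. Since k = v and k ≤ d, v ≤ d. d ≤ v, so d = v. w = d, so w = v. e divides w and r divides w, so lcm(e, r) divides w. u divides w, so lcm(lcm(e, r), u) divides w. Since p divides w, lcm(lcm(lcm(e, r), u), p) divides w. w = v, so lcm(lcm(lcm(e, r), u), p) divides v.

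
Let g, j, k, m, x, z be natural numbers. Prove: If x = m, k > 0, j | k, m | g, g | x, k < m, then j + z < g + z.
Because x = m and g | x, g | m. From m | g, m = g. j | k and k > 0, so j ≤ k. Since k < m, j < m. Since m = g, j < g. Then j + z < g + z.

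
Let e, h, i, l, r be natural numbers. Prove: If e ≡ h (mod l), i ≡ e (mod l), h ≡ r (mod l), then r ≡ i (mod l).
i ≡ e (mod l) and e ≡ h (mod l), hence i ≡ h (mod l). Since h ≡ r (mod l), i ≡ r (mod l). Then r ≡ i (mod l).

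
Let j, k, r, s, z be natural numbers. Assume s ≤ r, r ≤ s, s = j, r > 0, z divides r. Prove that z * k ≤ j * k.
r ≤ s and s ≤ r, hence r = s. Since s = j, r = j. Since z divides r and r > 0, z ≤ r. r = j, so z ≤ j. By multiplying by a non-negative, z * k ≤ j * k.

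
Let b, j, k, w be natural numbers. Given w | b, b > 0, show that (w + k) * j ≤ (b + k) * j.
From w | b and b > 0, w ≤ b. Then w + k ≤ b + k. Then (w + k) * j ≤ (b + k) * j.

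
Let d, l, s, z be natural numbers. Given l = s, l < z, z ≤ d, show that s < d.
l < z and z ≤ d, therefore l < d. l = s, so s < d.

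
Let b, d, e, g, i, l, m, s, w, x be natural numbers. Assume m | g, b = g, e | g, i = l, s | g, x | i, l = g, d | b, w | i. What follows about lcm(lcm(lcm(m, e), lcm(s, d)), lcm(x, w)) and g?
lcm(lcm(lcm(m, e), lcm(s, d)), lcm(x, w)) | g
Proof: From m | g and e | g, lcm(m, e) | g. From b = g and d | b, d | g. Since s | g, lcm(s, d) | g. From lcm(m, e) | g, lcm(lcm(m, e), lcm(s, d)) | g. i = l and l = g, hence i = g. x | i and w | i, therefore lcm(x, w) | i. Because i = g, lcm(x, w) | g. Since lcm(lcm(m, e), lcm(s, d)) | g, lcm(lcm(lcm(m, e), lcm(s, d)), lcm(x, w)) | g.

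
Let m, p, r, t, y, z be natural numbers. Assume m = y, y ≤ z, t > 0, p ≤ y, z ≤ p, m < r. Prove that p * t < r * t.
y ≤ z and z ≤ p, therefore y ≤ p. Since p ≤ y, y = p. Because m = y and m < r, y < r. y = p, so p < r. t > 0, so p * t < r * t.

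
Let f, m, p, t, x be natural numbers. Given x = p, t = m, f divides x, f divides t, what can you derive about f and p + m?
f divides p + m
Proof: x = p and f divides x, hence f divides p. t = m and f divides t, therefore f divides m. Since f divides p, f divides p + m.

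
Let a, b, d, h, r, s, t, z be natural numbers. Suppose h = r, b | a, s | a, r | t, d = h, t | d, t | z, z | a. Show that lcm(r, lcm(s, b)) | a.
d = h and h = r, thus d = r. t | d, so t | r. Because r | t, t = r. Since t | z and z | a, t | a. Because t = r, r | a. s | a and b | a, thus lcm(s, b) | a. r | a, so lcm(r, lcm(s, b)) | a.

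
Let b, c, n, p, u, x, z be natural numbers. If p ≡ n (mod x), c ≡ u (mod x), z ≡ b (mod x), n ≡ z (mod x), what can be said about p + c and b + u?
p + c ≡ b + u (mod x)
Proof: Because p ≡ n (mod x) and n ≡ z (mod x), p ≡ z (mod x). Since z ≡ b (mod x), p ≡ b (mod x). c ≡ u (mod x), so p + c ≡ b + u (mod x).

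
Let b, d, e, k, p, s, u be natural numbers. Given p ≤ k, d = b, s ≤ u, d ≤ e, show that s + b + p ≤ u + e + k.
d = b and d ≤ e, thus b ≤ e. p ≤ k, so b + p ≤ e + k. s ≤ u, so s + b + p ≤ u + e + k.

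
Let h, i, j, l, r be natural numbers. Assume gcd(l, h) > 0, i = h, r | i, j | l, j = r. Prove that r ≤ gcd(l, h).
j = r and j | l, thus r | l. i = h and r | i, therefore r | h. r | l, so r | gcd(l, h). Since gcd(l, h) > 0, r ≤ gcd(l, h).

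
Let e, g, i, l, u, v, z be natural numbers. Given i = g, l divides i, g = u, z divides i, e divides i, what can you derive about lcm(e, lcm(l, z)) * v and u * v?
lcm(e, lcm(l, z)) * v divides u * v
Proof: Because i = g and g = u, i = u. l divides i and z divides i, therefore lcm(l, z) divides i. e divides i, so lcm(e, lcm(l, z)) divides i. i = u, so lcm(e, lcm(l, z)) divides u. Then lcm(e, lcm(l, z)) * v divides u * v.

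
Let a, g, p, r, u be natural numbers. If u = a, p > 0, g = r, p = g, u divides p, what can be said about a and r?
a ≤ r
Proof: From p = g and g = r, p = r. u divides p and p > 0, so u ≤ p. From p = r, u ≤ r. Since u = a, a ≤ r.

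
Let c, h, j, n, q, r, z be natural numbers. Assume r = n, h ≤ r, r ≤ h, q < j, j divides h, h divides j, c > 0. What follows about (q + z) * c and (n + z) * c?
(q + z) * c < (n + z) * c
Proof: j divides h and h divides j, hence j = h. h ≤ r and r ≤ h, thus h = r. j = h, so j = r. Since r = n, j = n. Since q < j, q < n. Then q + z < n + z. Since c > 0, by multiplying by a positive, (q + z) * c < (n + z) * c.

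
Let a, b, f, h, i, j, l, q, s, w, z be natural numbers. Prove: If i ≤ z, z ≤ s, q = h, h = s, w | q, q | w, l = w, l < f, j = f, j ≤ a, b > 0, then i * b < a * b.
Because i ≤ z and z ≤ s, i ≤ s. q = h and h = s, hence q = s. From w | q and q | w, w = q. l = w and l < f, hence w < f. From w = q, q < f. q = s, so s < f. i ≤ s, so i < f. j = f and j ≤ a, hence f ≤ a. Since i < f, i < a. b > 0, so i * b < a * b.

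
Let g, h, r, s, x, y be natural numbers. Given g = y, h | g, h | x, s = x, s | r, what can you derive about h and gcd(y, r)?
h | gcd(y, r)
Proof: g = y and h | g, therefore h | y. From s = x and s | r, x | r. Since h | x, h | r. h | y, so h | gcd(y, r).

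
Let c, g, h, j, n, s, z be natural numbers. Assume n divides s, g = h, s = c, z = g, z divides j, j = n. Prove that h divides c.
z = g and g = h, therefore z = h. j = n and z divides j, thus z divides n. z = h, so h divides n. From s = c and n divides s, n divides c. Since h divides n, h divides c.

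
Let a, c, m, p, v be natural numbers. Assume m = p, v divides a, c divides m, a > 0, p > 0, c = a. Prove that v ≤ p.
From v divides a and a > 0, v ≤ a. m = p and c divides m, thus c divides p. Since p > 0, c ≤ p. c = a, so a ≤ p. v ≤ a, so v ≤ p.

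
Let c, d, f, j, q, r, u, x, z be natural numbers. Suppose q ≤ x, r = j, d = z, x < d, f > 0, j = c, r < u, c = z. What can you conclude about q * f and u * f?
q * f < u * f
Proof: Since d = z and x < d, x < z. j = c and c = z, therefore j = z. From r = j and r < u, j < u. Since j = z, z < u. x < z, so x < u. q ≤ x, so q < u. Since f > 0, by multiplying by a positive, q * f < u * f.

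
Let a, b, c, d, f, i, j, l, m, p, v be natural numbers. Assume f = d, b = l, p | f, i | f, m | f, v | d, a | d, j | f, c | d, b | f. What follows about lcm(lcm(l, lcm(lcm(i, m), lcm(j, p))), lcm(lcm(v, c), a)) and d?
lcm(lcm(l, lcm(lcm(i, m), lcm(j, p))), lcm(lcm(v, c), a)) | d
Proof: b = l and b | f, hence l | f. i | f and m | f, so lcm(i, m) | f. Because j | f and p | f, lcm(j, p) | f. Because lcm(i, m) | f, lcm(lcm(i, m), lcm(j, p)) | f. Because l | f, lcm(l, lcm(lcm(i, m), lcm(j, p))) | f. f = d, so lcm(l, lcm(lcm(i, m), lcm(j, p))) | d. v | d and c | d, therefore lcm(v, c) | d. Since a | d, lcm(lcm(v, c), a) | d. Since lcm(l, lcm(lcm(i, m), lcm(j, p))) | d, lcm(lcm(l, lcm(lcm(i, m), lcm(j, p))), lcm(lcm(v, c), a)) | d.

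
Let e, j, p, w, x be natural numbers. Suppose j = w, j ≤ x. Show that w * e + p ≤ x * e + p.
j = w and j ≤ x, therefore w ≤ x. Then w * e ≤ x * e. Then w * e + p ≤ x * e + p.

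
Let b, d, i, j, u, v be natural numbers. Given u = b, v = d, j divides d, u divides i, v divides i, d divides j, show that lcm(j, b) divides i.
d divides j and j divides d, thus d = j. v = d, so v = j. v divides i, so j divides i. u = b and u divides i, so b divides i. j divides i, so lcm(j, b) divides i.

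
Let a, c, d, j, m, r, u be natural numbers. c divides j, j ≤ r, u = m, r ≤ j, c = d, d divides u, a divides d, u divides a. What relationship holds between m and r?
m divides r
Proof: u divides a and a divides d, so u divides d. Since d divides u, d = u. Since c = d, c = u. Since u = m, c = m. From j ≤ r and r ≤ j, j = r. Since c divides j, c divides r. c = m, so m divides r.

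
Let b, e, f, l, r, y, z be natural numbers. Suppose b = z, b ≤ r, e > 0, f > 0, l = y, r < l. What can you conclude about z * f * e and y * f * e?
z * f * e < y * f * e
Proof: From b = z and b ≤ r, z ≤ r. l = y and r < l, thus r < y. z ≤ r, so z < y. Since f > 0, z * f < y * f. e > 0, so z * f * e < y * f * e.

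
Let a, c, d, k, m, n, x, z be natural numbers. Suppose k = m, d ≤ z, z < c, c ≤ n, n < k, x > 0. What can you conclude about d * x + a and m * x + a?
d * x + a < m * x + a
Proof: z < c and c ≤ n, thus z < n. Since n < k, z < k. Since d ≤ z, d < k. k = m, so d < m. Since x > 0, d * x < m * x. Then d * x + a < m * x + a.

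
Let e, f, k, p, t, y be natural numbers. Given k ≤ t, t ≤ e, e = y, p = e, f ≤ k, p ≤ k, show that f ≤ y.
k ≤ t and t ≤ e, so k ≤ e. Because p = e and p ≤ k, e ≤ k. Because k ≤ e, k = e. e = y, so k = y. Since f ≤ k, f ≤ y.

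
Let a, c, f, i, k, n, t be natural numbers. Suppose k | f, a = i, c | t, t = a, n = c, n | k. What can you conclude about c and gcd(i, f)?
c | gcd(i, f)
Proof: From t = a and c | t, c | a. Since a = i, c | i. n = c and n | k, hence c | k. Since k | f, c | f. Since c | i, c | gcd(i, f).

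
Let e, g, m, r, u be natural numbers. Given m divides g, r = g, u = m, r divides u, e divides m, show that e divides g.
From u = m and r divides u, r divides m. Since r = g, g divides m. From m divides g, m = g. Because e divides m, e divides g.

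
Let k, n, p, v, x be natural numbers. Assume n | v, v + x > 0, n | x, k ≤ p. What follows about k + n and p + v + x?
k + n ≤ p + v + x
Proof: From n | v and n | x, n | v + x. v + x > 0, so n ≤ v + x. k ≤ p, so k + n ≤ p + v + x.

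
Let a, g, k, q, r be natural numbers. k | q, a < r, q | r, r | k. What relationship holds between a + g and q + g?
a + g < q + g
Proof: r | k and k | q, therefore r | q. Since q | r, r = q. a < r, so a < q. Then a + g < q + g.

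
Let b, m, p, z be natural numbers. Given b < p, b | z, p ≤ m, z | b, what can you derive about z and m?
z < m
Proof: From b | z and z | b, b = z. Because b < p and p ≤ m, b < m. b = z, so z < m.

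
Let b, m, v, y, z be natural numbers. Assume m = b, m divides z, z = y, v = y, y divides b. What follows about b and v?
b = v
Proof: m = b and m divides z, hence b divides z. Since z = y, b divides y. y divides b, so y = b. Because v = y, v = b. Then b = v.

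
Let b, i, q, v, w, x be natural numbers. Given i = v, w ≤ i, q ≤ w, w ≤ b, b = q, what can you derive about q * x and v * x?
q * x ≤ v * x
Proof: From b = q and w ≤ b, w ≤ q. Since q ≤ w, w = q. Since w ≤ i, q ≤ i. Since i = v, q ≤ v. By multiplying by a non-negative, q * x ≤ v * x.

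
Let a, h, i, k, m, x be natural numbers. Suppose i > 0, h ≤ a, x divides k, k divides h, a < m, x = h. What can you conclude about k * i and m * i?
k * i < m * i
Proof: From x = h and x divides k, h divides k. Since k divides h, h = k. Since h ≤ a, k ≤ a. a < m, so k < m. Since i > 0, by multiplying by a positive, k * i < m * i.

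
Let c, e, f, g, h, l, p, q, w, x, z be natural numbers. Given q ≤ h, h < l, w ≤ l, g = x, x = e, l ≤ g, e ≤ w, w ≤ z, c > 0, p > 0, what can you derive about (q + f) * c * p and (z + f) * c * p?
(q + f) * c * p < (z + f) * c * p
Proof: q ≤ h and h < l, therefore q < l. g = x and x = e, therefore g = e. l ≤ g, so l ≤ e. Since e ≤ w, l ≤ w. Because w ≤ l, w = l. w ≤ z, so l ≤ z. Since q < l, q < z. Then q + f < z + f. From c > 0, by multiplying by a positive, (q + f) * c < (z + f) * c. Combined with p > 0, by multiplying by a positive, (q + f) * c * p < (z + f) * c * p.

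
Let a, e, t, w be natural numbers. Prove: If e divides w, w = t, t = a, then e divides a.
From w = t and t = a, w = a. e divides w, so e divides a.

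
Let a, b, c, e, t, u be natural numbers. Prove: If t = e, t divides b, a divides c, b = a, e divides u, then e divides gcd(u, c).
t = e and t divides b, therefore e divides b. b = a, so e divides a. Since a divides c, e divides c. Since e divides u, e divides gcd(u, c).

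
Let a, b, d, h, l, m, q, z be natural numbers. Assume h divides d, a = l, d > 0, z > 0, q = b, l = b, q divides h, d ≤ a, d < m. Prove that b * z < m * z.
a = l and l = b, hence a = b. Since d ≤ a, d ≤ b. Because q divides h and h divides d, q divides d. Since d > 0, q ≤ d. q = b, so b ≤ d. d ≤ b, so d = b. Since d < m, b < m. Since z > 0, by multiplying by a positive, b * z < m * z.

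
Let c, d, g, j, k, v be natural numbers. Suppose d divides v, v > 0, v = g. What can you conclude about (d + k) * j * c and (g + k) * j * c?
(d + k) * j * c ≤ (g + k) * j * c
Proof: Since d divides v and v > 0, d ≤ v. v = g, so d ≤ g. Then d + k ≤ g + k. By multiplying by a non-negative, (d + k) * j ≤ (g + k) * j. By multiplying by a non-negative, (d + k) * j * c ≤ (g + k) * j * c.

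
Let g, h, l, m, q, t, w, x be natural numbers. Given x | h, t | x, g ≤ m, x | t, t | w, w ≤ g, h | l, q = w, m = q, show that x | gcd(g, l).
m = q and q = w, so m = w. g ≤ m, so g ≤ w. Since w ≤ g, w = g. t | x and x | t, hence t = x. From t | w, x | w. Since w = g, x | g. x | h and h | l, hence x | l. From x | g, x | gcd(g, l).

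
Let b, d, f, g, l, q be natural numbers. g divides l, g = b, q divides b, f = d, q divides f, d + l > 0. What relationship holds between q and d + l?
q ≤ d + l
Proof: Because f = d and q divides f, q divides d. Since g = b and g divides l, b divides l. Since q divides b, q divides l. q divides d, so q divides d + l. d + l > 0, so q ≤ d + l.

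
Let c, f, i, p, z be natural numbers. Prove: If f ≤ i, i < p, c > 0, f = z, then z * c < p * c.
f = z and f ≤ i, hence z ≤ i. i < p, so z < p. Since c > 0, by multiplying by a positive, z * c < p * c.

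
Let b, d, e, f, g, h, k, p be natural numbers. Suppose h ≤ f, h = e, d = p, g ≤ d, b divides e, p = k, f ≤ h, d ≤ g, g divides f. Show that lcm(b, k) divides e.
f ≤ h and h ≤ f, so f = h. h = e, so f = e. Since g ≤ d and d ≤ g, g = d. Since d = p, g = p. Since g divides f, p divides f. Since f = e, p divides e. From p = k, k divides e. Since b divides e, lcm(b, k) divides e.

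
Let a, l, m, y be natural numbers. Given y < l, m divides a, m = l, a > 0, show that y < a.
m = l and m divides a, so l divides a. Since a > 0, l ≤ a. Since y < l, y < a.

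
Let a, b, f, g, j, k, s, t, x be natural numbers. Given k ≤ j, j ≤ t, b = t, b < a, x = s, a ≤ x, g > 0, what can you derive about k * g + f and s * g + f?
k * g + f < s * g + f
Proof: Since k ≤ j and j ≤ t, k ≤ t. From b = t and b < a, t < a. x = s and a ≤ x, hence a ≤ s. t < a, so t < s. Because k ≤ t, k < s. g > 0, so k * g < s * g. Then k * g + f < s * g + f.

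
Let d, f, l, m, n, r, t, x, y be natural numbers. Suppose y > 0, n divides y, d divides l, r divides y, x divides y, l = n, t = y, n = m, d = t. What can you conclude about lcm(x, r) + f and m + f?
lcm(x, r) + f ≤ m + f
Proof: Since d = t and t = y, d = y. d divides l, so y divides l. l = n, so y divides n. n divides y, so y = n. Since n = m, y = m. x divides y and r divides y, so lcm(x, r) divides y. Since y > 0, lcm(x, r) ≤ y. From y = m, lcm(x, r) ≤ m. Then lcm(x, r) + f ≤ m + f.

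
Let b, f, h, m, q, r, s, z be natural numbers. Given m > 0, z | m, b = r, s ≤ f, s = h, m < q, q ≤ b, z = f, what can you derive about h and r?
h < r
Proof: s = h and s ≤ f, so h ≤ f. z = f and z | m, hence f | m. m > 0, so f ≤ m. h ≤ f, so h ≤ m. m < q and q ≤ b, therefore m < b. b = r, so m < r. Since h ≤ m, h < r.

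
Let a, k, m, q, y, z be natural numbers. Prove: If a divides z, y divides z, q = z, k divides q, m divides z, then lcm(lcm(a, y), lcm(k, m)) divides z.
From a divides z and y divides z, lcm(a, y) divides z. Since q = z and k divides q, k divides z. m divides z, so lcm(k, m) divides z. Since lcm(a, y) divides z, lcm(lcm(a, y), lcm(k, m)) divides z.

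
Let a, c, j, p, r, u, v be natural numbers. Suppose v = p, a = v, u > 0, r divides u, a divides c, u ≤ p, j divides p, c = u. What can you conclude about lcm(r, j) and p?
lcm(r, j) divides p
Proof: From a = v and v = p, a = p. Since a divides c, p divides c. c = u, so p divides u. Since u > 0, p ≤ u. Since u ≤ p, u = p. Since r divides u, r divides p. j divides p, so lcm(r, j) divides p.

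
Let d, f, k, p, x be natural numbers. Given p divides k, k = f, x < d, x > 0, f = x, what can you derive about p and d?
p < d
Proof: k = f and p divides k, hence p divides f. f = x, so p divides x. Since x > 0, p ≤ x. x < d, so p < d.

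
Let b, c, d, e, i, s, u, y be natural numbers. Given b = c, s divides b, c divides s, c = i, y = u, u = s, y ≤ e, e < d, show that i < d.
b = c and s divides b, therefore s divides c. c divides s, so s = c. c = i, so s = i. Since y = u and u = s, y = s. y ≤ e and e < d, therefore y < d. Since y = s, s < d. Since s = i, i < d.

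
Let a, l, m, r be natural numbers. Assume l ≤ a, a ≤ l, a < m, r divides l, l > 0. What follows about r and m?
r < m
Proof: Since l ≤ a and a ≤ l, l = a. r divides l and l > 0, so r ≤ l. Since l = a, r ≤ a. Since a < m, r < m.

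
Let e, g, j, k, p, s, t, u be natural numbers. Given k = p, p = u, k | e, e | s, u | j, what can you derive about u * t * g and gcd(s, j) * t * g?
u * t * g | gcd(s, j) * t * g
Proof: k = p and p = u, thus k = u. k | e and e | s, therefore k | s. Since k = u, u | s. From u | j, u | gcd(s, j). Then u * t | gcd(s, j) * t. Then u * t * g | gcd(s, j) * t * g.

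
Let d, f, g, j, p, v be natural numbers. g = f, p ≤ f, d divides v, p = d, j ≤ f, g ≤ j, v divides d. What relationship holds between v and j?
v ≤ j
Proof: d divides v and v divides d, so d = v. p = d, so p = v. g = f and g ≤ j, hence f ≤ j. Since j ≤ f, f = j. Since p ≤ f, p ≤ j. p = v, so v ≤ j.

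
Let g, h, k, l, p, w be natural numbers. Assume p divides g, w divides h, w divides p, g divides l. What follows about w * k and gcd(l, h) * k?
w * k divides gcd(l, h) * k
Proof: w divides p and p divides g, therefore w divides g. g divides l, so w divides l. Since w divides h, w divides gcd(l, h). Then w * k divides gcd(l, h) * k.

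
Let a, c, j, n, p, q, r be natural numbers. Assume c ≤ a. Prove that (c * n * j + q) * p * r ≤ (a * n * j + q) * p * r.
From c ≤ a, by multiplying by a non-negative, c * n ≤ a * n. By multiplying by a non-negative, c * n * j ≤ a * n * j. Then c * n * j + q ≤ a * n * j + q. By multiplying by a non-negative, (c * n * j + q) * p ≤ (a * n * j + q) * p. By multiplying by a non-negative, (c * n * j + q) * p * r ≤ (a * n * j + q) * p * r.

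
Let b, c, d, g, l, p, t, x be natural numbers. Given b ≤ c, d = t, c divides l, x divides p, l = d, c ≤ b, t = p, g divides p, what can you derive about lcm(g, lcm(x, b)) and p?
lcm(g, lcm(x, b)) divides p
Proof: c ≤ b and b ≤ c, hence c = b. Since l = d and d = t, l = t. Because c divides l, c divides t. Since t = p, c divides p. Since c = b, b divides p. Since x divides p, lcm(x, b) divides p. Since g divides p, lcm(g, lcm(x, b)) divides p.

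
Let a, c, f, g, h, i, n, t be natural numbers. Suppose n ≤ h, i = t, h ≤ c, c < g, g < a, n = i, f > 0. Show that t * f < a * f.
n = i and i = t, therefore n = t. From n ≤ h and h ≤ c, n ≤ c. c < g and g < a, so c < a. n ≤ c, so n < a. n = t, so t < a. Since f > 0, by multiplying by a positive, t * f < a * f.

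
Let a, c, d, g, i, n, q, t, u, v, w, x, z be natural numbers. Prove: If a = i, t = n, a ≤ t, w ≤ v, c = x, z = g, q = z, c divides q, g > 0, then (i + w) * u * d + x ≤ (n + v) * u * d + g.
t = n and a ≤ t, hence a ≤ n. Since a = i, i ≤ n. Since w ≤ v, i + w ≤ n + v. By multiplying by a non-negative, (i + w) * u ≤ (n + v) * u. By multiplying by a non-negative, (i + w) * u * d ≤ (n + v) * u * d. Since q = z and c divides q, c divides z. z = g, so c divides g. Since g > 0, c ≤ g. c = x, so x ≤ g. (i + w) * u * d ≤ (n + v) * u * d, so (i + w) * u * d + x ≤ (n + v) * u * d + g.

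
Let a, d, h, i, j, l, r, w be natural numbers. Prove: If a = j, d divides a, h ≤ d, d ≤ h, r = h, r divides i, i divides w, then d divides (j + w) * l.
a = j and d divides a, hence d divides j. h ≤ d and d ≤ h, thus h = d. r divides i and i divides w, thus r divides w. Since r = h, h divides w. h = d, so d divides w. d divides j, so d divides j + w. Then d divides (j + w) * l.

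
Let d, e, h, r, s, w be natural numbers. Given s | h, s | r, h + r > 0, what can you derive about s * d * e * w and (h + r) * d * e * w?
s * d * e * w ≤ (h + r) * d * e * w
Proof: From s | h and s | r, s | h + r. Because h + r > 0, s ≤ h + r. Then s * d ≤ (h + r) * d. Then s * d * e ≤ (h + r) * d * e. Then s * d * e * w ≤ (h + r) * d * e * w.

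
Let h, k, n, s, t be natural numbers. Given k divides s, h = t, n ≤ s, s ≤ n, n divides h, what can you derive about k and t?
k divides t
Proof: n ≤ s and s ≤ n, thus n = s. Since n divides h, s divides h. Since h = t, s divides t. From k divides s, k divides t.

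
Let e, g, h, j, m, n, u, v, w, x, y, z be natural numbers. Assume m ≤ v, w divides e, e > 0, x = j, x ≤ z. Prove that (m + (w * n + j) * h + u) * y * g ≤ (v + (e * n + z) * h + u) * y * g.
Since w divides e and e > 0, w ≤ e. By multiplying by a non-negative, w * n ≤ e * n. x = j and x ≤ z, thus j ≤ z. w * n ≤ e * n, so w * n + j ≤ e * n + z. By multiplying by a non-negative, (w * n + j) * h ≤ (e * n + z) * h. Then (w * n + j) * h + u ≤ (e * n + z) * h + u. Since m ≤ v, m + (w * n + j) * h + u ≤ v + (e * n + z) * h + u. By multiplying by a non-negative, (m + (w * n + j) * h + u) * y ≤ (v + (e * n + z) * h + u) * y. By multiplying by a non-negative, (m + (w * n + j) * h + u) * y * g ≤ (v + (e * n + z) * h + u) * y * g.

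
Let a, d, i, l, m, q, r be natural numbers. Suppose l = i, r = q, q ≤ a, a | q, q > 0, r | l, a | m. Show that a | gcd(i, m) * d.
From a | q and q > 0, a ≤ q. Since q ≤ a, q = a. Since r = q, r = a. Since r | l, a | l. Since l = i, a | i. Since a | m, a | gcd(i, m). Then a | gcd(i, m) * d.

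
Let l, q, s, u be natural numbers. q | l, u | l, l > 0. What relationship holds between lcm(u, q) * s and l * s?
lcm(u, q) * s ≤ l * s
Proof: u | l and q | l, hence lcm(u, q) | l. Since l > 0, lcm(u, q) ≤ l. Then lcm(u, q) * s ≤ l * s.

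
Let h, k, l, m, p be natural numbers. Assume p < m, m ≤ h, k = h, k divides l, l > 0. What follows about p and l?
p < l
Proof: k = h and k divides l, thus h divides l. Because l > 0, h ≤ l. m ≤ h, so m ≤ l. p < m, so p < l.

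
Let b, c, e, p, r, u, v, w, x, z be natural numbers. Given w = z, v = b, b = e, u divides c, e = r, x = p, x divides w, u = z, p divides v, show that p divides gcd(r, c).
v = b and b = e, thus v = e. p divides v, so p divides e. e = r, so p divides r. w = z and x divides w, thus x divides z. u = z and u divides c, so z divides c. Since x divides z, x divides c. x = p, so p divides c. Since p divides r, p divides gcd(r, c).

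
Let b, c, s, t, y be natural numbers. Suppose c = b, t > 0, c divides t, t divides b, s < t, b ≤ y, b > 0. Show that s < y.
c = b and c divides t, so b divides t. t > 0, so b ≤ t. Since t divides b and b > 0, t ≤ b. Since b ≤ t, b = t. Because b ≤ y, t ≤ y. Since s < t, s < y.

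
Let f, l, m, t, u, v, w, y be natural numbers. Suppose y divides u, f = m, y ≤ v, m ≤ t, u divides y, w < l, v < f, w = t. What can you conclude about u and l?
u < l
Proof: y divides u and u divides y, thus y = u. f = m and v < f, thus v < m. m ≤ t, so v < t. Because y ≤ v, y < t. Since w = t and w < l, t < l. y < t, so y < l. Since y = u, u < l.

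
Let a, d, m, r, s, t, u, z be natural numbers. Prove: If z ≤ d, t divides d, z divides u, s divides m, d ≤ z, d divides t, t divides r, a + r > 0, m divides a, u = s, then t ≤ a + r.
From d divides t and t divides d, d = t. z ≤ d and d ≤ z, therefore z = d. z divides u, so d divides u. u = s, so d divides s. Since s divides m, d divides m. Since d = t, t divides m. Since m divides a, t divides a. t divides r, so t divides a + r. Since a + r > 0, t ≤ a + r.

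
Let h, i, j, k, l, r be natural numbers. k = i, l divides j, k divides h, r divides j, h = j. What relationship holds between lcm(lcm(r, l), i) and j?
lcm(lcm(r, l), i) divides j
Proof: Because r divides j and l divides j, lcm(r, l) divides j. k = i and k divides h, so i divides h. Since h = j, i divides j. lcm(r, l) divides j, so lcm(lcm(r, l), i) divides j.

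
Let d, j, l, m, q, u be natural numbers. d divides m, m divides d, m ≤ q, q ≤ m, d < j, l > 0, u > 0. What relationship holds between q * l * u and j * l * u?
q * l * u < j * l * u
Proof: d divides m and m divides d, thus d = m. m ≤ q and q ≤ m, hence m = q. d = m, so d = q. d < j, so q < j. From l > 0, by multiplying by a positive, q * l < j * l. Since u > 0, by multiplying by a positive, q * l * u < j * l * u.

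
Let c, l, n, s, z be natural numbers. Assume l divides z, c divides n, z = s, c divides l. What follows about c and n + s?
c divides n + s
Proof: c divides l and l divides z, therefore c divides z. Because z = s, c divides s. Since c divides n, c divides n + s.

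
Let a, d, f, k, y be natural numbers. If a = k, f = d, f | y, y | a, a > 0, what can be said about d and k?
d ≤ k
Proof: f | y and y | a, thus f | a. a > 0, so f ≤ a. f = d, so d ≤ a. From a = k, d ≤ k.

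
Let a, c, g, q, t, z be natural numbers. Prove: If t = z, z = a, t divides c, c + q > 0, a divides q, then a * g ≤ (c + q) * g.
t = z and t divides c, hence z divides c. Because z = a, a divides c. a divides q, so a divides c + q. Since c + q > 0, a ≤ c + q. By multiplying by a non-negative, a * g ≤ (c + q) * g.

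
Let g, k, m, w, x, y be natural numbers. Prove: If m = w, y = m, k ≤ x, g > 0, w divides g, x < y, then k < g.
y = m and m = w, so y = w. From k ≤ x and x < y, k < y. Since y = w, k < w. Since w divides g and g > 0, w ≤ g. Since k < w, k < g.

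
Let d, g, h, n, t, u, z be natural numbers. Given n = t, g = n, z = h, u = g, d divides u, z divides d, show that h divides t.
From u = g and g = n, u = n. Since n = t, u = t. z divides d and d divides u, hence z divides u. Since z = h, h divides u. Because u = t, h divides t.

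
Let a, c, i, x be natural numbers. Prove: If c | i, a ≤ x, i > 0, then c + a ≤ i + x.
c | i and i > 0, therefore c ≤ i. Since a ≤ x, c + a ≤ i + x.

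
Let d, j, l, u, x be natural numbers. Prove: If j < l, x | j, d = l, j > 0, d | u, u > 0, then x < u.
Because x | j and j > 0, x ≤ j. From j < l, x < l. d = l and d | u, thus l | u. Since u > 0, l ≤ u. x < l, so x < u.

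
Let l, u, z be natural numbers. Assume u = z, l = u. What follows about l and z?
l = z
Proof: From l = u and u = z, by transitivity, l = z.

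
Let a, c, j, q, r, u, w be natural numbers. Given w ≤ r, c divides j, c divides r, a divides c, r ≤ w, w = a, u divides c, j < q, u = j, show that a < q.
Since u = j and u divides c, j divides c. Because c divides j, j = c. Since r ≤ w and w ≤ r, r = w. Since c divides r, c divides w. Since w = a, c divides a. a divides c, so c = a. Since j = c, j = a. j < q, so a < q.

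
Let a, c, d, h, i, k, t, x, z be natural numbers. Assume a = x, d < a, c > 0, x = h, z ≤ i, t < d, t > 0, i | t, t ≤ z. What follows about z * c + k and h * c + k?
z * c + k < h * c + k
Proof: a = x and x = h, thus a = h. i | t and t > 0, therefore i ≤ t. Since z ≤ i, z ≤ t. Since t ≤ z, t = z. t < d and d < a, so t < a. t = z, so z < a. From a = h, z < h. Since c > 0, z * c < h * c. Then z * c + k < h * c + k.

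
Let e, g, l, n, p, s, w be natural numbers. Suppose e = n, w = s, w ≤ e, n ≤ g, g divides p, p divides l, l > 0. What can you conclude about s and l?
s ≤ l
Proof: From w = s and w ≤ e, s ≤ e. Since e = n, s ≤ n. Since n ≤ g, s ≤ g. g divides p and p divides l, thus g divides l. Because l > 0, g ≤ l. s ≤ g, so s ≤ l.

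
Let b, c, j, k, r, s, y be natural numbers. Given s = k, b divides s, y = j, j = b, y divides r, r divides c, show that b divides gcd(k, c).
Since s = k and b divides s, b divides k. Because y = j and j = b, y = b. Because y divides r, b divides r. Because r divides c, b divides c. b divides k, so b divides gcd(k, c).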